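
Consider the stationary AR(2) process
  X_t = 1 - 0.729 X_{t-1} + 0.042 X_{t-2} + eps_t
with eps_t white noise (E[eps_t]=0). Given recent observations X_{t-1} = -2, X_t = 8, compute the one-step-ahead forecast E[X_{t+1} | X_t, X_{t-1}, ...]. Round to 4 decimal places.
E[X_{t+1} \mid \mathcal F_t] = -4.9160

For an AR(p) model X_t = c + sum_i phi_i X_{t-i} + eps_t, the
one-step-ahead conditional mean is
  E[X_{t+1} | X_t, ...] = c + sum_i phi_i X_{t+1-i}.
Substitute known values:
  E[X_{t+1} | ...] = 1 + (-0.729) * (8) + (0.042) * (-2)
                   = -4.9160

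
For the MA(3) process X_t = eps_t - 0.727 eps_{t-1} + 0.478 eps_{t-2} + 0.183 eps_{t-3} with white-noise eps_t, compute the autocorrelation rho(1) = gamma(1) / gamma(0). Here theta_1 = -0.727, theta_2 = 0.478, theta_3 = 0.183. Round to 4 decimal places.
\rho(1) = -0.5513

For an MA(q) process with theta_0 = 1, the autocovariance is
  gamma(k) = sigma^2 * sum_{i=0..q-k} theta_i * theta_{i+k},
and rho(k) = gamma(k) / gamma(0). Sigma^2 cancels.
  numerator   = (1)*(-0.727) + (-0.727)*(0.478) + (0.478)*(0.183) = -0.987032.
  denominator = (1)^2 + (-0.727)^2 + (0.478)^2 + (0.183)^2 = 1.790502.
  rho(1) = -0.987032 / 1.790502 = -0.5513.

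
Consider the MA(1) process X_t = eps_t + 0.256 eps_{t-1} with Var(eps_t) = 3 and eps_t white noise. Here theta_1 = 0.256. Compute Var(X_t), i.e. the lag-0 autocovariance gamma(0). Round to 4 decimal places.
\gamma(0) = 3.1966

For an MA(q) process X_t = eps_t + sum_i theta_i eps_{t-i} with
Var(eps_t) = sigma^2, the variance is
  gamma(0) = sigma^2 * (1 + sum_i theta_i^2).
  sum_i theta_i^2 = (0.256)^2 = 0.065536.
  gamma(0) = 3 * (1 + 0.065536) = 3 * 1.065536 = 3.196608, which rounds to 3.1966.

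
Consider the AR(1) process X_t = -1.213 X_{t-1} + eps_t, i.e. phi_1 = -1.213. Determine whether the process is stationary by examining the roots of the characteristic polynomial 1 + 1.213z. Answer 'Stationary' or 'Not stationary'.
\text{Not stationary}

The AR(p) characteristic polynomial is P(z) = 1 + 1.213z.
Stationarity requires all roots to lie outside the unit circle, i.e. |z| > 1 for every root.
This is linear in z: 1 + (1.213) z = 0  =>  z = -1/(1.213) = -0.824402,  |z| = 0.824402.
Moduli of all roots: 0.8244.
All moduli strictly greater than 1? No.
Verdict: Not stationary.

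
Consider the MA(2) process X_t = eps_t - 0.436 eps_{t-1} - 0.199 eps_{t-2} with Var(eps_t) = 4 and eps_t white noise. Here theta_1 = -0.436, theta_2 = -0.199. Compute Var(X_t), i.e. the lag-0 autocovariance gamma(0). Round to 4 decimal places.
\gamma(0) = 4.9188

For an MA(q) process X_t = eps_t + sum_i theta_i eps_{t-i} with
Var(eps_t) = sigma^2, the variance is
  gamma(0) = sigma^2 * (1 + sum_i theta_i^2).
  sum_i theta_i^2 = (-0.436)^2 + (-0.199)^2 = 0.190096 + 0.039601 = 0.229697.
  gamma(0) = 4 * (1 + 0.229697) = 4 * 1.229697 = 4.918788, which rounds to 4.9188.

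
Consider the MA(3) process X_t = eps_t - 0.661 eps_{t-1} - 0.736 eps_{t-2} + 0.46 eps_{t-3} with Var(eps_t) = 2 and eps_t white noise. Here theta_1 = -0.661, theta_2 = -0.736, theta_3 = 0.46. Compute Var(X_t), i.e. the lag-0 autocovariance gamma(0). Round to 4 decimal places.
\gamma(0) = 4.3804

For an MA(q) process X_t = eps_t + sum_i theta_i eps_{t-i} with
Var(eps_t) = sigma^2, the variance is
  gamma(0) = sigma^2 * (1 + sum_i theta_i^2).
  sum_i theta_i^2 = (-0.661)^2 + (-0.736)^2 + (0.46)^2 = 0.436921 + 0.541696 + 0.2116 = 1.190217.
  gamma(0) = 2 * (1 + 1.190217) = 2 * 2.190217 = 4.380434, which rounds to 4.3804.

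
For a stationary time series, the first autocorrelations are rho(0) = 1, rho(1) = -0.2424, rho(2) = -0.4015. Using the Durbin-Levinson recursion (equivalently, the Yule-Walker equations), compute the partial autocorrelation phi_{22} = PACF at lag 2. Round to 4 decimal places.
\phi_{22} = -0.4890

The PACF at lag k is phi_{kk}, the last component of the solution
to the Yule-Walker system G_k phi = r_k where
  (G_k)_{ij} = rho(|i - j|), (r_k)_i = rho(i), i,j = 1..k.
Equivalently, Durbin-Levinson gives phi_{kk} iteratively:
  phi_{11} = rho(1)
  phi_{kk} = [rho(k) - sum_{j=1..k-1} phi_{k-1,j} rho(k-j)]
            / [1 - sum_{j=1..k-1} phi_{k-1,j} rho(j)],
  phi_{k,j} = phi_{k-1,j} - phi_{kk} phi_{k-1,k-j},  j = 1..k-1.
Step k = 1:
  phi_11 = rho(1) = -0.2424.
Step k = 2:
  phi_22 = [rho(2) - phi_11 rho(1)] / [1 - phi_11 rho(1)] = [-0.4015 - (-0.2424)(-0.2424)] / [1 - (-0.2424)(-0.2424)]
         = -0.46025776 / 0.94124224 = -0.489.
Therefore phi_{22} = -0.4890.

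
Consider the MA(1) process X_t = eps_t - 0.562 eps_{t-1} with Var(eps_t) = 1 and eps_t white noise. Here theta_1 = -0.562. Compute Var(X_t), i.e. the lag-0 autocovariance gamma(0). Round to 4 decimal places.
\gamma(0) = 1.3158

For an MA(q) process X_t = eps_t + sum_i theta_i eps_{t-i} with
Var(eps_t) = sigma^2, the variance is
  gamma(0) = sigma^2 * (1 + sum_i theta_i^2).
  sum_i theta_i^2 = (-0.562)^2 = 0.315844.
  gamma(0) = 1 * (1 + 0.315844) = 1 * 1.315844 = 1.315844, which rounds to 1.3158.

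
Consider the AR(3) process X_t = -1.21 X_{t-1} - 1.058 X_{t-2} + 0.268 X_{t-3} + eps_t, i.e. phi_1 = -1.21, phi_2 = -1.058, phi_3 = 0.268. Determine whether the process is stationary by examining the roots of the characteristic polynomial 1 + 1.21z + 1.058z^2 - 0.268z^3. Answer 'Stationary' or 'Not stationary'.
\text{Not stationary}

The AR(p) characteristic polynomial is P(z) = 1 + 1.21z + 1.058z^2 - 0.268z^3.
Stationarity requires all roots to lie outside the unit circle, i.e. |z| > 1 for every root.
Degree 3: look for a simple real root z0 first, then factor out (1 - z/z0) and solve the remaining quadratic.
Testing z0 = 5: P(5) = 1 + (1.21)(5) + (1.058)(5)^2 + (-0.268)(5)^3
  = 1 + (6.05) + (26.45) + (-33.5) = 0.  So z_0 = 5 is a root, |z_0| = 5.
Divide out the factor (1 - 0.2 z) = (1 - z/z0) (since 1/z0 = 0.2):
  P(z) = (1 - 0.2 z)(1 + (1.41) z + (1.34) z^2)
  [check: z-coef 1.41 - (0.2) = 1.21; z^2-coef 1.34 - (0.2)(1.41) = 1.058; z^3-coef -(0.2)(1.34) = -0.268.]
Remaining roots from the quadratic factor 1 + (1.41) z + (1.34) z^2:
  Set 1 + (1.41) z + (1.34) z^2 = 0, i.e. a z^2 + b z + c = 0 with a = 1.34, b = 1.41, c = 1.
  Discriminant D = b^2 - 4ac = (1.41)^2 - 4*(1.34)*1 = 1.9881 - (5.36) = -3.3719.
  D < 0, so the roots are the complex-conjugate pair z = (-b +/- i sqrt(-D)) / (2a) = -0.5261 +/- 0.6852i.
  For a conjugate pair |z|^2 = z * conj(z) = (product of roots) = c/a = 1/(1.34) = 0.746269, so |z| = sqrt(0.746269) = 0.8639 for both roots.
Moduli of all roots: 5.0000, 0.8639, 0.8639.
All moduli strictly greater than 1? No.
Verdict: Not stationary.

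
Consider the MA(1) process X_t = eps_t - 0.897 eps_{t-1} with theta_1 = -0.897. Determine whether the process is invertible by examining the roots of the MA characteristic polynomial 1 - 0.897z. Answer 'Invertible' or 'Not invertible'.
\text{Invertible}

The MA(q) characteristic polynomial is P(z) = 1 - 0.897z.
Invertibility requires all roots to lie outside the unit circle, i.e. |z| > 1 for every root.
This is linear in z: 1 + (-0.897) z = 0  =>  z = -1/(-0.897) = 1.114827,  |z| = 1.114827.
Moduli of all roots: 1.1148.
All moduli strictly greater than 1? Yes.
Verdict: Invertible.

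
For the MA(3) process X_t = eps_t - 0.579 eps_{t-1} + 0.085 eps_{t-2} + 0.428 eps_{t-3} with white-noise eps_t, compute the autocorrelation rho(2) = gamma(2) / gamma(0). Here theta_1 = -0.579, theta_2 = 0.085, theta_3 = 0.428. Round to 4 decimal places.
\rho(2) = -0.1067

For an MA(q) process with theta_0 = 1, the autocovariance is
  gamma(k) = sigma^2 * sum_{i=0..q-k} theta_i * theta_{i+k},
and rho(k) = gamma(k) / gamma(0). Sigma^2 cancels.
  numerator   = (1)*(0.085) + (-0.579)*(0.428) = -0.162812.
  denominator = (1)^2 + (-0.579)^2 + (0.085)^2 + (0.428)^2 = 1.52565.
  rho(2) = -0.162812 / 1.52565 = -0.1067.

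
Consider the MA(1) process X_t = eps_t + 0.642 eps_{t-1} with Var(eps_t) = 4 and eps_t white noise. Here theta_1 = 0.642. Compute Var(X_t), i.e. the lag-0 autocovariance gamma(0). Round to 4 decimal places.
\gamma(0) = 5.6487

For an MA(q) process X_t = eps_t + sum_i theta_i eps_{t-i} with
Var(eps_t) = sigma^2, the variance is
  gamma(0) = sigma^2 * (1 + sum_i theta_i^2).
  sum_i theta_i^2 = (0.642)^2 = 0.412164.
  gamma(0) = 4 * (1 + 0.412164) = 4 * 1.412164 = 5.648656, which rounds to 5.6487.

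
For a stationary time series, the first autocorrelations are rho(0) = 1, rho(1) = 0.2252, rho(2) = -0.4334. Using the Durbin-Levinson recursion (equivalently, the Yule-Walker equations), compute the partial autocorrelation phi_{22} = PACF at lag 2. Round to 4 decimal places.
\phi_{22} = -0.5100

The PACF at lag k is phi_{kk}, the last component of the solution
to the Yule-Walker system G_k phi = r_k where
  (G_k)_{ij} = rho(|i - j|), (r_k)_i = rho(i), i,j = 1..k.
Equivalently, Durbin-Levinson gives phi_{kk} iteratively:
  phi_{11} = rho(1)
  phi_{kk} = [rho(k) - sum_{j=1..k-1} phi_{k-1,j} rho(k-j)]
            / [1 - sum_{j=1..k-1} phi_{k-1,j} rho(j)],
  phi_{k,j} = phi_{k-1,j} - phi_{kk} phi_{k-1,k-j},  j = 1..k-1.
Step k = 1:
  phi_11 = rho(1) = 0.2252.
Step k = 2:
  phi_22 = [rho(2) - phi_11 rho(1)] / [1 - phi_11 rho(1)] = [-0.4334 - (0.2252)(0.2252)] / [1 - (0.2252)(0.2252)]
         = -0.48411504 / 0.94928496 = -0.51.
Therefore phi_{22} = -0.5100.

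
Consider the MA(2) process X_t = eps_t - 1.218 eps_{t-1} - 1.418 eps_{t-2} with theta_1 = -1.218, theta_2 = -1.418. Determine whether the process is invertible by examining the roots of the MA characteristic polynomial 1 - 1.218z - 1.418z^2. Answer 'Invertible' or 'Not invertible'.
\text{Not invertible}

The MA(q) characteristic polynomial is P(z) = 1 - 1.218z - 1.418z^2.
Invertibility requires all roots to lie outside the unit circle, i.e. |z| > 1 for every root.
Set 1 + (-1.218) z + (-1.418) z^2 = 0, i.e. a z^2 + b z + c = 0 with a = -1.418, b = -1.218, c = 1.
Discriminant D = b^2 - 4ac = (-1.218)^2 - 4*(-1.418)*1 = 1.483524 - (-5.672) = 7.155524.
D >= 0, so the roots are real: z = (-b +/- sqrt(D)) / (2a) = (1.218 +/- 2.674981) / (-2.836).
  z_1 = (1.218 + 2.674981) / (-2.836) = -1.3727,   |z_1| = 1.3727.
  z_2 = (1.218 - 2.674981) / (-2.836) = 0.5137,   |z_2| = 0.5137.
Moduli of all roots: 1.3727, 0.5137.
All moduli strictly greater than 1? No.
Verdict: Not invertible.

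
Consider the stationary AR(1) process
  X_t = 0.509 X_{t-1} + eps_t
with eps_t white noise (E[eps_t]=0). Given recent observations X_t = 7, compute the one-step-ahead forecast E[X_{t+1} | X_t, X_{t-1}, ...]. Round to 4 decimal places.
E[X_{t+1} \mid \mathcal F_t] = 3.5630

For an AR(p) model X_t = c + sum_i phi_i X_{t-i} + eps_t, the
one-step-ahead conditional mean is
  E[X_{t+1} | X_t, ...] = c + sum_i phi_i X_{t+1-i}.
Substitute known values:
  E[X_{t+1} | ...] = (0.509) * (7)
                   = 3.5630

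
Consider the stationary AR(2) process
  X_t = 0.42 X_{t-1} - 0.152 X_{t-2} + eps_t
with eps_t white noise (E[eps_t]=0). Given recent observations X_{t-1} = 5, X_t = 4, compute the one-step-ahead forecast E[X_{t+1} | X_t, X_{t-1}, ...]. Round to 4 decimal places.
E[X_{t+1} \mid \mathcal F_t] = 0.9200

For an AR(p) model X_t = c + sum_i phi_i X_{t-i} + eps_t, the
one-step-ahead conditional mean is
  E[X_{t+1} | X_t, ...] = c + sum_i phi_i X_{t+1-i}.
Substitute known values:
  E[X_{t+1} | ...] = (0.42) * (4) + (-0.152) * (5)
                   = 0.9200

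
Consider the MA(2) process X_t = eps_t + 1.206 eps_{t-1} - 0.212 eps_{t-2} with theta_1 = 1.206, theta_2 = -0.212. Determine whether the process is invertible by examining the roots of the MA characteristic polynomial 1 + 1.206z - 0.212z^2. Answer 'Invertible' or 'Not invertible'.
\text{Not invertible}

The MA(q) characteristic polynomial is P(z) = 1 + 1.206z - 0.212z^2.
Invertibility requires all roots to lie outside the unit circle, i.e. |z| > 1 for every root.
Set 1 + (1.206) z + (-0.212) z^2 = 0, i.e. a z^2 + b z + c = 0 with a = -0.212, b = 1.206, c = 1.
Discriminant D = b^2 - 4ac = (1.206)^2 - 4*(-0.212)*1 = 1.454436 - (-0.848) = 2.302436.
D >= 0, so the roots are real: z = (-b +/- sqrt(D)) / (2a) = (-1.206 +/- 1.517378) / (-0.424).
  z_1 = (-1.206 + 1.517378) / (-0.424) = -0.7344,   |z_1| = 0.7344.
  z_2 = (-1.206 - 1.517378) / (-0.424) = 6.4231,   |z_2| = 6.4231.
Moduli of all roots: 0.7344, 6.4231.
All moduli strictly greater than 1? No.
Verdict: Not invertible.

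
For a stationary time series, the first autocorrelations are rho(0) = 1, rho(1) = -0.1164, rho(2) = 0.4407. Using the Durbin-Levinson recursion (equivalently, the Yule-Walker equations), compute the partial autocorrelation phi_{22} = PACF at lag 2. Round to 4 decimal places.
\phi_{22} = 0.4330

The PACF at lag k is phi_{kk}, the last component of the solution
to the Yule-Walker system G_k phi = r_k where
  (G_k)_{ij} = rho(|i - j|), (r_k)_i = rho(i), i,j = 1..k.
Equivalently, Durbin-Levinson gives phi_{kk} iteratively:
  phi_{11} = rho(1)
  phi_{kk} = [rho(k) - sum_{j=1..k-1} phi_{k-1,j} rho(k-j)]
            / [1 - sum_{j=1..k-1} phi_{k-1,j} rho(j)],
  phi_{k,j} = phi_{k-1,j} - phi_{kk} phi_{k-1,k-j},  j = 1..k-1.
Step k = 1:
  phi_11 = rho(1) = -0.1164.
Step k = 2:
  phi_22 = [rho(2) - phi_11 rho(1)] / [1 - phi_11 rho(1)] = [0.4407 - (-0.1164)(-0.1164)] / [1 - (-0.1164)(-0.1164)]
         = 0.42715104 / 0.98645104 = 0.433.
Therefore phi_{22} = 0.4330.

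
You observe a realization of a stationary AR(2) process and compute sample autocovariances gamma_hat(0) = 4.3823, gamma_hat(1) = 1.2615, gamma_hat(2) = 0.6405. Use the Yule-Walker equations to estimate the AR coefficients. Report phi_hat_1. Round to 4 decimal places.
\hat\phi_{1} = 0.2680

The Yule-Walker equations for an AR(p) process read, in matrix form,
  Gamma_p phi = r_p,   with   (Gamma_p)_{ij} = gamma(|i - j|),
                       (r_p)_i = gamma(i),   i,j = 1..p.
Substitute the sample gammas (Toeplitz matrix and right-hand side of size 2):
  Gamma_p = [[4.3823, 1.2615], [1.2615, 4.3823]]
  r_p     = [1.2615, 0.6405]
Written out:
  4.3823 phi_1 + 1.2615 phi_2 = 1.2615
  1.2615 phi_1 + 4.3823 phi_2 = 0.6405
Solve by Cramer's rule:
  det = gamma(0)^2 - gamma(1)^2 = (4.3823)^2 - (1.2615)^2 = 19.20455329 - 1.59138225 = 17.61317104
  phi_hat_1 = [gamma(1) gamma(0) - gamma(1) gamma(2)] / det = [(1.2615)(4.3823) - (1.2615)(0.6405)] / 17.61317104 = 4.7202807 / 17.61317104 = 0.268
  phi_hat_2 = [gamma(0) gamma(2) - gamma(1)^2] / det = [(4.3823)(0.6405) - (1.2615)^2] / 17.61317104 = 1.2154809 / 17.61317104 = 0.069
So phi_hat = [0.2680, 0.0690].
Therefore phi_hat_1 = 0.2680.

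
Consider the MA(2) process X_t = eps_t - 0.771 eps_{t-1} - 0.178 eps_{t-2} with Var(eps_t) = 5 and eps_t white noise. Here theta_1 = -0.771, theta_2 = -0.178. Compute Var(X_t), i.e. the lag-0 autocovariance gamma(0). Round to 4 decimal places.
\gamma(0) = 8.1306

For an MA(q) process X_t = eps_t + sum_i theta_i eps_{t-i} with
Var(eps_t) = sigma^2, the variance is
  gamma(0) = sigma^2 * (1 + sum_i theta_i^2).
  sum_i theta_i^2 = (-0.771)^2 + (-0.178)^2 = 0.594441 + 0.031684 = 0.626125.
  gamma(0) = 5 * (1 + 0.626125) = 5 * 1.626125 = 8.130625, which rounds to 8.1306.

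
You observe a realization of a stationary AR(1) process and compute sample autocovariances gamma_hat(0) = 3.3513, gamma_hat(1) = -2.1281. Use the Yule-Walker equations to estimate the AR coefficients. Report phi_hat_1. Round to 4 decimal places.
\hat\phi_{1} = -0.6350

The Yule-Walker equations for an AR(p) process read, in matrix form,
  Gamma_p phi = r_p,   with   (Gamma_p)_{ij} = gamma(|i - j|),
                       (r_p)_i = gamma(i),   i,j = 1..p.
Substitute the sample gammas (Toeplitz matrix and right-hand side of size 1):
  Gamma_p = [[3.3513]]
  r_p     = [-2.1281]
With p = 1 this is the single equation gamma(0) phi_1 = gamma(1):
  phi_hat_1 = gamma(1) / gamma(0) = -2.1281 / 3.3513 = -0.6350.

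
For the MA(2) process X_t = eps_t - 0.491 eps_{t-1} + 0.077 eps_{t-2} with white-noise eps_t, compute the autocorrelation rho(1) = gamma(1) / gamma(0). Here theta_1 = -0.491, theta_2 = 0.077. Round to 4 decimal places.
\rho(1) = -0.4241

For an MA(q) process with theta_0 = 1, the autocovariance is
  gamma(k) = sigma^2 * sum_{i=0..q-k} theta_i * theta_{i+k},
and rho(k) = gamma(k) / gamma(0). Sigma^2 cancels.
  numerator   = (1)*(-0.491) + (-0.491)*(0.077) = -0.528807.
  denominator = (1)^2 + (-0.491)^2 + (0.077)^2 = 1.24701.
  rho(1) = -0.528807 / 1.24701 = -0.4241.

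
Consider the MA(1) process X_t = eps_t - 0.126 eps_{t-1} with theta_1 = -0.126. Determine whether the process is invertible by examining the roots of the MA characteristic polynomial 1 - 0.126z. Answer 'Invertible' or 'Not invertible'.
\text{Invertible}

The MA(q) characteristic polynomial is P(z) = 1 - 0.126z.
Invertibility requires all roots to lie outside the unit circle, i.e. |z| > 1 for every root.
This is linear in z: 1 + (-0.126) z = 0  =>  z = -1/(-0.126) = 7.936508,  |z| = 7.936508.
Moduli of all roots: 7.9365.
All moduli strictly greater than 1? Yes.
Verdict: Invertible.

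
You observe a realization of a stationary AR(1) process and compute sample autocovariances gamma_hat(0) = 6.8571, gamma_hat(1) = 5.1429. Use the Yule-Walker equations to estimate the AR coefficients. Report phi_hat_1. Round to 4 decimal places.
\hat\phi_{1} = 0.7500

The Yule-Walker equations for an AR(p) process read, in matrix form,
  Gamma_p phi = r_p,   with   (Gamma_p)_{ij} = gamma(|i - j|),
                       (r_p)_i = gamma(i),   i,j = 1..p.
Substitute the sample gammas (Toeplitz matrix and right-hand side of size 1):
  Gamma_p = [[6.8571]]
  r_p     = [5.1429]
With p = 1 this is the single equation gamma(0) phi_1 = gamma(1):
  phi_hat_1 = gamma(1) / gamma(0) = 5.1429 / 6.8571 = 0.7500.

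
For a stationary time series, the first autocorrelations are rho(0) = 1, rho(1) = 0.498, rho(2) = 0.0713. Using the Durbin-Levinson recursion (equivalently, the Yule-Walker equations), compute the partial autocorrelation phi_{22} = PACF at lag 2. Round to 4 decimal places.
\phi_{22} = -0.2350

The PACF at lag k is phi_{kk}, the last component of the solution
to the Yule-Walker system G_k phi = r_k where
  (G_k)_{ij} = rho(|i - j|), (r_k)_i = rho(i), i,j = 1..k.
Equivalently, Durbin-Levinson gives phi_{kk} iteratively:
  phi_{11} = rho(1)
  phi_{kk} = [rho(k) - sum_{j=1..k-1} phi_{k-1,j} rho(k-j)]
            / [1 - sum_{j=1..k-1} phi_{k-1,j} rho(j)],
  phi_{k,j} = phi_{k-1,j} - phi_{kk} phi_{k-1,k-j},  j = 1..k-1.
Step k = 1:
  phi_11 = rho(1) = 0.498.
Step k = 2:
  phi_22 = [rho(2) - phi_11 rho(1)] / [1 - phi_11 rho(1)] = [0.0713 - (0.498)(0.498)] / [1 - (0.498)(0.498)]
         = -0.176704 / 0.751996 = -0.235.
Therefore phi_{22} = -0.2350.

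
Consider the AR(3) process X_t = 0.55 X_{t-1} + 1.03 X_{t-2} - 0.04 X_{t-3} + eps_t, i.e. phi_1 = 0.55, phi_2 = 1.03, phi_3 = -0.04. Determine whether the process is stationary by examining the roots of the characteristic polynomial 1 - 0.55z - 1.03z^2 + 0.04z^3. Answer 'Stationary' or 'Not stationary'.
\text{Not stationary}

The AR(p) characteristic polynomial is P(z) = 1 - 0.55z - 1.03z^2 + 0.04z^3.
Stationarity requires all roots to lie outside the unit circle, i.e. |z| > 1 for every root.
Degree 3: look for a simple real root z0 first, then factor out (1 - z/z0) and solve the remaining quadratic.
Testing z0 = -1.25: P(-1.25) = 1 + (-0.55)(-1.25) + (-1.03)(-1.25)^2 + (0.04)(-1.25)^3
  = 1 + (0.6875) + (-1.609375) + (-0.078125) = 0.  So z_0 = -1.25 is a root, |z_0| = 1.25.
Divide out the factor (1 + 0.8 z) = (1 - z/z0) (since 1/z0 = -0.8):
  P(z) = (1 + 0.8 z)(1 + (-1.35) z + (0.05) z^2)
  [check: z-coef -1.35 - (-0.8) = -0.55; z^2-coef 0.05 - (-0.8)(-1.35) = -1.03; z^3-coef -(-0.8)(0.05) = 0.04.]
Remaining roots from the quadratic factor 1 + (-1.35) z + (0.05) z^2:
  Set 1 + (-1.35) z + (0.05) z^2 = 0, i.e. a z^2 + b z + c = 0 with a = 0.05, b = -1.35, c = 1.
  Discriminant D = b^2 - 4ac = (-1.35)^2 - 4*(0.05)*1 = 1.8225 - (0.2) = 1.6225.
  D >= 0, so the roots are real: z = (-b +/- sqrt(D)) / (2a) = (1.35 +/- 1.273774) / (0.1).
    z_1 = (1.35 + 1.273774) / (0.1) = 26.2377,   |z_1| = 26.2377.
    z_2 = (1.35 - 1.273774) / (0.1) = 0.7623,   |z_2| = 0.7623.
Moduli of all roots: 1.2500, 26.2377, 0.7623.
All moduli strictly greater than 1? No.
Verdict: Not stationary.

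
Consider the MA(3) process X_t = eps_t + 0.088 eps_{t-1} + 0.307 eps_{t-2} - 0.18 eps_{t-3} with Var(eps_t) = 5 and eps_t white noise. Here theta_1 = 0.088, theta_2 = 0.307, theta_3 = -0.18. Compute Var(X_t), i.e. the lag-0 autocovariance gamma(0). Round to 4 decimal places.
\gamma(0) = 5.6720

For an MA(q) process X_t = eps_t + sum_i theta_i eps_{t-i} with
Var(eps_t) = sigma^2, the variance is
  gamma(0) = sigma^2 * (1 + sum_i theta_i^2).
  sum_i theta_i^2 = (0.088)^2 + (0.307)^2 + (-0.18)^2 = 0.007744 + 0.094249 + 0.0324 = 0.134393.
  gamma(0) = 5 * (1 + 0.134393) = 5 * 1.134393 = 5.671965, which rounds to 5.6720.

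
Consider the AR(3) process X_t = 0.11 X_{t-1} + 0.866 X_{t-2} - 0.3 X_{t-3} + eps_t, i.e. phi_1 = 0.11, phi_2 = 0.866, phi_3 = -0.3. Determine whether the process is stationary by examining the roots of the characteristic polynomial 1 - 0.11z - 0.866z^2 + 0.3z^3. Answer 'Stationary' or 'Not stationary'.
\text{Not stationary}

The AR(p) characteristic polynomial is P(z) = 1 - 0.11z - 0.866z^2 + 0.3z^3.
Stationarity requires all roots to lie outside the unit circle, i.e. |z| > 1 for every root.
Degree 3: look for a simple real root z0 first, then factor out (1 - z/z0) and solve the remaining quadratic.
Testing z0 = 2.5: P(2.5) = 1 + (-0.11)(2.5) + (-0.866)(2.5)^2 + (0.3)(2.5)^3
  = 1 + (-0.275) + (-5.4125) + (4.6875) = 0.  So z_0 = 2.5 is a root, |z_0| = 2.5.
Divide out the factor (1 - 0.4 z) = (1 - z/z0) (since 1/z0 = 0.4):
  P(z) = (1 - 0.4 z)(1 + (0.29) z + (-0.75) z^2)
  [check: z-coef 0.29 - (0.4) = -0.11; z^2-coef -0.75 - (0.4)(0.29) = -0.866; z^3-coef -(0.4)(-0.75) = 0.3.]
Remaining roots from the quadratic factor 1 + (0.29) z + (-0.75) z^2:
  Set 1 + (0.29) z + (-0.75) z^2 = 0, i.e. a z^2 + b z + c = 0 with a = -0.75, b = 0.29, c = 1.
  Discriminant D = b^2 - 4ac = (0.29)^2 - 4*(-0.75)*1 = 0.0841 - (-3) = 3.0841.
  D >= 0, so the roots are real: z = (-b +/- sqrt(D)) / (2a) = (-0.29 +/- 1.756161) / (-1.5).
    z_1 = (-0.29 + 1.756161) / (-1.5) = -0.9774,   |z_1| = 0.9774.
    z_2 = (-0.29 - 1.756161) / (-1.5) = 1.3641,   |z_2| = 1.3641.
Moduli of all roots: 2.5000, 0.9774, 1.3641.
All moduli strictly greater than 1? No.
Verdict: Not stationary.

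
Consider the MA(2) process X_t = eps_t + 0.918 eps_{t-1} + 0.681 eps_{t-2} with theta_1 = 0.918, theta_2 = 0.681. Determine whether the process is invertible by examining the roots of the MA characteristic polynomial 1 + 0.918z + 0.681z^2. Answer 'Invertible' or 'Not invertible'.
\text{Invertible}

The MA(q) characteristic polynomial is P(z) = 1 + 0.918z + 0.681z^2.
Invertibility requires all roots to lie outside the unit circle, i.e. |z| > 1 for every root.
Set 1 + (0.918) z + (0.681) z^2 = 0, i.e. a z^2 + b z + c = 0 with a = 0.681, b = 0.918, c = 1.
Discriminant D = b^2 - 4ac = (0.918)^2 - 4*(0.681)*1 = 0.842724 - (2.724) = -1.881276.
D < 0, so the roots are the complex-conjugate pair z = (-b +/- i sqrt(-D)) / (2a) = -0.674 +/- 1.007i.
For a conjugate pair |z|^2 = z * conj(z) = (product of roots) = c/a = 1/(0.681) = 1.468429, so |z| = sqrt(1.468429) = 1.2118 for both roots.
Moduli of all roots: 1.2118, 1.2118.
All moduli strictly greater than 1? Yes.
Verdict: Invertible.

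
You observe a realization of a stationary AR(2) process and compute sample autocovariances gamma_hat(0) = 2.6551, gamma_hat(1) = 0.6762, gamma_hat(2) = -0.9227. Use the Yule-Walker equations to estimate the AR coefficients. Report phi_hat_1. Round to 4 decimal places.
\hat\phi_{1} = 0.3670

The Yule-Walker equations for an AR(p) process read, in matrix form,
  Gamma_p phi = r_p,   with   (Gamma_p)_{ij} = gamma(|i - j|),
                       (r_p)_i = gamma(i),   i,j = 1..p.
Substitute the sample gammas (Toeplitz matrix and right-hand side of size 2):
  Gamma_p = [[2.6551, 0.6762], [0.6762, 2.6551]]
  r_p     = [0.6762, -0.9227]
Written out:
  2.6551 phi_1 + 0.6762 phi_2 = 0.6762
  0.6762 phi_1 + 2.6551 phi_2 = -0.9227
Solve by Cramer's rule:
  det = gamma(0)^2 - gamma(1)^2 = (2.6551)^2 - (0.6762)^2 = 7.04955601 - 0.45724644 = 6.59230957
  phi_hat_1 = [gamma(1) gamma(0) - gamma(1) gamma(2)] / det = [(0.6762)(2.6551) - (0.6762)(-0.9227)] / 6.59230957 = 2.41930836 / 6.59230957 = 0.367
  phi_hat_2 = [gamma(0) gamma(2) - gamma(1)^2] / det = [(2.6551)(-0.9227) - (0.6762)^2] / 6.59230957 = -2.90710721 / 6.59230957 = -0.441
So phi_hat = [0.3670, -0.4410].
Therefore phi_hat_1 = 0.3670.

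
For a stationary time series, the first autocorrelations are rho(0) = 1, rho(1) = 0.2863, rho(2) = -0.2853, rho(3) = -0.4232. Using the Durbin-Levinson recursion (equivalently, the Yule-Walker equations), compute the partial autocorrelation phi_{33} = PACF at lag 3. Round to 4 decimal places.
\phi_{33} = -0.2520

The PACF at lag k is phi_{kk}, the last component of the solution
to the Yule-Walker system G_k phi = r_k where
  (G_k)_{ij} = rho(|i - j|), (r_k)_i = rho(i), i,j = 1..k.
Equivalently, Durbin-Levinson gives phi_{kk} iteratively:
  phi_{11} = rho(1)
  phi_{kk} = [rho(k) - sum_{j=1..k-1} phi_{k-1,j} rho(k-j)]
            / [1 - sum_{j=1..k-1} phi_{k-1,j} rho(j)],
  phi_{k,j} = phi_{k-1,j} - phi_{kk} phi_{k-1,k-j},  j = 1..k-1.
Step k = 1:
  phi_11 = rho(1) = 0.2863.
Step k = 2:
  phi_22 = [rho(2) - phi_11 rho(1)] / [1 - phi_11 rho(1)] = [-0.2853 - (0.2863)(0.2863)] / [1 - (0.2863)(0.2863)]
         = -0.36726769 / 0.91803231 = -0.40006.
  Update: phi_21 = phi_11 - phi_22 phi_11 = 0.2863 - (-0.40006)(0.2863) = 0.400837.
Step k = 3:
  phi_33 = [rho(3) - phi_21 rho(2) - phi_22 rho(1)] / [1 - phi_21 rho(1) - phi_22 rho(2)]
    numerator   = -0.4232 - (0.400837)(-0.2853) - (-0.40006)(0.2863) = -0.1943041
    denominator = 1 - (0.400837)(0.2863) - (-0.40006)(-0.2853) = 0.77110332
  phi_33 = -0.1943041 / 0.77110332 = -0.252.
Therefore phi_{33} = -0.2520.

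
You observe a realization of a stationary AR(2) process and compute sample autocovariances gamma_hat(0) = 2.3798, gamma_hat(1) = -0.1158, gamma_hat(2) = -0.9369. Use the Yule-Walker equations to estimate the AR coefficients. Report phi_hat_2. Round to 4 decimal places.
\hat\phi_{2} = -0.3970

The Yule-Walker equations for an AR(p) process read, in matrix form,
  Gamma_p phi = r_p,   with   (Gamma_p)_{ij} = gamma(|i - j|),
                       (r_p)_i = gamma(i),   i,j = 1..p.
Substitute the sample gammas (Toeplitz matrix and right-hand side of size 2):
  Gamma_p = [[2.3798, -0.1158], [-0.1158, 2.3798]]
  r_p     = [-0.1158, -0.9369]
Written out:
  2.3798 phi_1 - 0.1158 phi_2 = -0.1158
  -0.1158 phi_1 + 2.3798 phi_2 = -0.9369
Solve by Cramer's rule:
  det = gamma(0)^2 - gamma(1)^2 = (2.3798)^2 - (-0.1158)^2 = 5.66344804 - 0.01340964 = 5.6500384
  phi_hat_1 = [gamma(1) gamma(0) - gamma(1) gamma(2)] / det = [(-0.1158)(2.3798) - (-0.1158)(-0.9369)] / 5.6500384 = -0.38407386 / 5.6500384 = -0.068
  phi_hat_2 = [gamma(0) gamma(2) - gamma(1)^2] / det = [(2.3798)(-0.9369) - (-0.1158)^2] / 5.6500384 = -2.24304426 / 5.6500384 = -0.397
So phi_hat = [-0.0680, -0.3970].
Therefore phi_hat_2 = -0.3970.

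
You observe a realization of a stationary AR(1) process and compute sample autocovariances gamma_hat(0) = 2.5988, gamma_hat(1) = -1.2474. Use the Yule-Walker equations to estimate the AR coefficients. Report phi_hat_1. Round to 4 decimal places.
\hat\phi_{1} = -0.4800

The Yule-Walker equations for an AR(p) process read, in matrix form,
  Gamma_p phi = r_p,   with   (Gamma_p)_{ij} = gamma(|i - j|),
                       (r_p)_i = gamma(i),   i,j = 1..p.
Substitute the sample gammas (Toeplitz matrix and right-hand side of size 1):
  Gamma_p = [[2.5988]]
  r_p     = [-1.2474]
With p = 1 this is the single equation gamma(0) phi_1 = gamma(1):
  phi_hat_1 = gamma(1) / gamma(0) = -1.2474 / 2.5988 = -0.4800.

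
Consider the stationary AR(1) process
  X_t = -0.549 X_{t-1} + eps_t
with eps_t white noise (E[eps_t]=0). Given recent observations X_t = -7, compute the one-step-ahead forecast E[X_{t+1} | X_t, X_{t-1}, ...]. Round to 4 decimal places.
E[X_{t+1} \mid \mathcal F_t] = 3.8430

For an AR(p) model X_t = c + sum_i phi_i X_{t-i} + eps_t, the
one-step-ahead conditional mean is
  E[X_{t+1} | X_t, ...] = c + sum_i phi_i X_{t+1-i}.
Substitute known values:
  E[X_{t+1} | ...] = (-0.549) * (-7)
                   = 3.8430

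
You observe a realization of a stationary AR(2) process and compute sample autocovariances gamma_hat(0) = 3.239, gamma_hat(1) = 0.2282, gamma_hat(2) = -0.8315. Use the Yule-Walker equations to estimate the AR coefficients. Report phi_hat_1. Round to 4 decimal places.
\hat\phi_{1} = 0.0890

The Yule-Walker equations for an AR(p) process read, in matrix form,
  Gamma_p phi = r_p,   with   (Gamma_p)_{ij} = gamma(|i - j|),
                       (r_p)_i = gamma(i),   i,j = 1..p.
Substitute the sample gammas (Toeplitz matrix and right-hand side of size 2):
  Gamma_p = [[3.239, 0.2282], [0.2282, 3.239]]
  r_p     = [0.2282, -0.8315]
Written out:
  3.239 phi_1 + 0.2282 phi_2 = 0.2282
  0.2282 phi_1 + 3.239 phi_2 = -0.8315
Solve by Cramer's rule:
  det = gamma(0)^2 - gamma(1)^2 = (3.239)^2 - (0.2282)^2 = 10.491121 - 0.05207524 = 10.43904576
  phi_hat_1 = [gamma(1) gamma(0) - gamma(1) gamma(2)] / det = [(0.2282)(3.239) - (0.2282)(-0.8315)] / 10.43904576 = 0.9288881 / 10.43904576 = 0.089
  phi_hat_2 = [gamma(0) gamma(2) - gamma(1)^2] / det = [(3.239)(-0.8315) - (0.2282)^2] / 10.43904576 = -2.74530374 / 10.43904576 = -0.263
So phi_hat = [0.0890, -0.2630].
Therefore phi_hat_1 = 0.0890.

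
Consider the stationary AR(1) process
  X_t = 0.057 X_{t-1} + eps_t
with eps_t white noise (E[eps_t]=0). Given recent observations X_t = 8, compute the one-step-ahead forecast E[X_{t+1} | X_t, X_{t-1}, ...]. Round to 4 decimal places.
E[X_{t+1} \mid \mathcal F_t] = 0.4560

For an AR(p) model X_t = c + sum_i phi_i X_{t-i} + eps_t, the
one-step-ahead conditional mean is
  E[X_{t+1} | X_t, ...] = c + sum_i phi_i X_{t+1-i}.
Substitute known values:
  E[X_{t+1} | ...] = (0.057) * (8)
                   = 0.4560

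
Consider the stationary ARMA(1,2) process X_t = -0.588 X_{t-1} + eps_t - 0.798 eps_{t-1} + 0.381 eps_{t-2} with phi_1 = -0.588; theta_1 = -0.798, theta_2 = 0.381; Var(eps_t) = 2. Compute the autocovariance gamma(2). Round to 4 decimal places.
\gamma(2) = 5.8530

Multiply the model equation by X_{t-k} and take expectations. With theta_0 = psi_0 = 1 and psi_j the MA(infinity) weights, this gives
  gamma(k) - sum_i phi_i gamma(k-i) = c_k,
  c_k = sigma^2 * sum_{j=k..q} theta_j psi_{j-k}   (c_k = 0 for k > q),
using gamma(-m) = gamma(m).
psi-weights needed (psi_j = theta_j + sum_i phi_i psi_{j-i}):
  psi_1 = theta_1 + phi_1 = -0.798 + (-0.588) = -1.386
  psi_2 = theta_2 + phi_1 psi_1 = 0.381 + (-0.588)(-1.386) = 1.195968
Right-hand sides:
  c_0 = sigma^2 (1 + theta_1 psi_1 + theta_2 psi_2) = 2 * (1 + (-0.798)(-1.386) + (0.381)(1.195968)) = 2 * 2.561692 = 5.123384
  c_1 = sigma^2 (theta_1 + theta_2 psi_1) = 2 * (-0.798 + (0.381)(-1.386)) = -2.652132
  c_2 = sigma^2 theta_2 = 2 * (0.381) = 0.762
Equations for k = 0 and k = 1 (AR order 1):
  gamma(0) = phi_1 gamma(1) + c_0
  gamma(1) = phi_1 gamma(0) + c_1
Substituting the second into the first: gamma(0) (1 - phi_1^2) = c_0 + phi_1 c_1, so
  gamma(0) = (c_0 + phi_1 c_1) / (1 - phi_1^2) = (5.123384 + (-0.588)(-2.652132)) / (1 - (-0.588)^2) = 6.682837 / 0.654256 = 10.214407.
  gamma(1) = phi_1 gamma(0) + c_1 = (-0.588)(10.214407) + (-2.652132) = -8.658203.
For k = 2: gamma(2) = phi_1 gamma(1) + c_2
  = (-0.588)(-8.658203) + (0.762) = 5.853024.
Therefore gamma(2) = 5.8530 (to 4 decimal places).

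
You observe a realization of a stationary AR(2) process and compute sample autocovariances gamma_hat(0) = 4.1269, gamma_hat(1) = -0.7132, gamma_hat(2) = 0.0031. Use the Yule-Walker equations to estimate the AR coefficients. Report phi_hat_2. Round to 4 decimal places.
\hat\phi_{2} = -0.0300

The Yule-Walker equations for an AR(p) process read, in matrix form,
  Gamma_p phi = r_p,   with   (Gamma_p)_{ij} = gamma(|i - j|),
                       (r_p)_i = gamma(i),   i,j = 1..p.
Substitute the sample gammas (Toeplitz matrix and right-hand side of size 2):
  Gamma_p = [[4.1269, -0.7132], [-0.7132, 4.1269]]
  r_p     = [-0.7132, 0.0031]
Written out:
  4.1269 phi_1 - 0.7132 phi_2 = -0.7132
  -0.7132 phi_1 + 4.1269 phi_2 = 0.0031
Solve by Cramer's rule:
  det = gamma(0)^2 - gamma(1)^2 = (4.1269)^2 - (-0.7132)^2 = 17.03130361 - 0.50865424 = 16.52264937
  phi_hat_1 = [gamma(1) gamma(0) - gamma(1) gamma(2)] / det = [(-0.7132)(4.1269) - (-0.7132)(0.0031)] / 16.52264937 = -2.94109416 / 16.52264937 = -0.178
  phi_hat_2 = [gamma(0) gamma(2) - gamma(1)^2] / det = [(4.1269)(0.0031) - (-0.7132)^2] / 16.52264937 = -0.49586085 / 16.52264937 = -0.03
So phi_hat = [-0.1780, -0.0300].
Therefore phi_hat_2 = -0.0300.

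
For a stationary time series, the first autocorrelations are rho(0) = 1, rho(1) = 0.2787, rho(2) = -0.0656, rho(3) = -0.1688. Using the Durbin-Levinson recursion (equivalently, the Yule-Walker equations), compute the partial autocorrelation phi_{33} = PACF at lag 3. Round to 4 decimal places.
\phi_{33} = -0.1160

The PACF at lag k is phi_{kk}, the last component of the solution
to the Yule-Walker system G_k phi = r_k where
  (G_k)_{ij} = rho(|i - j|), (r_k)_i = rho(i), i,j = 1..k.
Equivalently, Durbin-Levinson gives phi_{kk} iteratively:
  phi_{11} = rho(1)
  phi_{kk} = [rho(k) - sum_{j=1..k-1} phi_{k-1,j} rho(k-j)]
            / [1 - sum_{j=1..k-1} phi_{k-1,j} rho(j)],
  phi_{k,j} = phi_{k-1,j} - phi_{kk} phi_{k-1,k-j},  j = 1..k-1.
Step k = 1:
  phi_11 = rho(1) = 0.2787.
Step k = 2:
  phi_22 = [rho(2) - phi_11 rho(1)] / [1 - phi_11 rho(1)] = [-0.0656 - (0.2787)(0.2787)] / [1 - (0.2787)(0.2787)]
         = -0.14327369 / 0.92232631 = -0.155339.
  Update: phi_21 = phi_11 - phi_22 phi_11 = 0.2787 - (-0.155339)(0.2787) = 0.321993.
Step k = 3:
  phi_33 = [rho(3) - phi_21 rho(2) - phi_22 rho(1)] / [1 - phi_21 rho(1) - phi_22 rho(2)]
    numerator   = -0.1688 - (0.321993)(-0.0656) - (-0.155339)(0.2787) = -0.10438414
    denominator = 1 - (0.321993)(0.2787) - (-0.155339)(-0.0656) = 0.90007025
  phi_33 = -0.10438414 / 0.90007025 = -0.116.
Therefore phi_{33} = -0.1160.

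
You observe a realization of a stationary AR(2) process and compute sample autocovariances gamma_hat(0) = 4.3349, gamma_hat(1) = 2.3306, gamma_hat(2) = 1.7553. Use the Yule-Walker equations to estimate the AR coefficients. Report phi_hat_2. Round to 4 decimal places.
\hat\phi_{2} = 0.1630

The Yule-Walker equations for an AR(p) process read, in matrix form,
  Gamma_p phi = r_p,   with   (Gamma_p)_{ij} = gamma(|i - j|),
                       (r_p)_i = gamma(i),   i,j = 1..p.
Substitute the sample gammas (Toeplitz matrix and right-hand side of size 2):
  Gamma_p = [[4.3349, 2.3306], [2.3306, 4.3349]]
  r_p     = [2.3306, 1.7553]
Written out:
  4.3349 phi_1 + 2.3306 phi_2 = 2.3306
  2.3306 phi_1 + 4.3349 phi_2 = 1.7553
Solve by Cramer's rule:
  det = gamma(0)^2 - gamma(1)^2 = (4.3349)^2 - (2.3306)^2 = 18.79135801 - 5.43169636 = 13.35966165
  phi_hat_1 = [gamma(1) gamma(0) - gamma(1) gamma(2)] / det = [(2.3306)(4.3349) - (2.3306)(1.7553)] / 13.35966165 = 6.01201576 / 13.35966165 = 0.45
  phi_hat_2 = [gamma(0) gamma(2) - gamma(1)^2] / det = [(4.3349)(1.7553) - (2.3306)^2] / 13.35966165 = 2.17735361 / 13.35966165 = 0.163
So phi_hat = [0.4500, 0.1630].
Therefore phi_hat_2 = 0.1630.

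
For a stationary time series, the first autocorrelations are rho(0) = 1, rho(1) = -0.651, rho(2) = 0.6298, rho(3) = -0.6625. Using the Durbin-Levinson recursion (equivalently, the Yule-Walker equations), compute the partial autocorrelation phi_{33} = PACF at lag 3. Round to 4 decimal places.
\phi_{33} = -0.3310

The PACF at lag k is phi_{kk}, the last component of the solution
to the Yule-Walker system G_k phi = r_k where
  (G_k)_{ij} = rho(|i - j|), (r_k)_i = rho(i), i,j = 1..k.
Equivalently, Durbin-Levinson gives phi_{kk} iteratively:
  phi_{11} = rho(1)
  phi_{kk} = [rho(k) - sum_{j=1..k-1} phi_{k-1,j} rho(k-j)]
            / [1 - sum_{j=1..k-1} phi_{k-1,j} rho(j)],
  phi_{k,j} = phi_{k-1,j} - phi_{kk} phi_{k-1,k-j},  j = 1..k-1.
Step k = 1:
  phi_11 = rho(1) = -0.651.
Step k = 2:
  phi_22 = [rho(2) - phi_11 rho(1)] / [1 - phi_11 rho(1)] = [0.6298 - (-0.651)(-0.651)] / [1 - (-0.651)(-0.651)]
         = 0.205999 / 0.576199 = 0.357514.
  Update: phi_21 = phi_11 - phi_22 phi_11 = -0.651 - (0.357514)(-0.651) = -0.418259.
Step k = 3:
  phi_33 = [rho(3) - phi_21 rho(2) - phi_22 rho(1)] / [1 - phi_21 rho(1) - phi_22 rho(2)]
    numerator   = -0.6625 - (-0.418259)(0.6298) - (0.357514)(-0.651) = -0.16633934
    denominator = 1 - (-0.418259)(-0.651) - (0.357514)(0.6298) = 0.50255155
  phi_33 = -0.16633934 / 0.50255155 = -0.331.
Therefore phi_{33} = -0.3310.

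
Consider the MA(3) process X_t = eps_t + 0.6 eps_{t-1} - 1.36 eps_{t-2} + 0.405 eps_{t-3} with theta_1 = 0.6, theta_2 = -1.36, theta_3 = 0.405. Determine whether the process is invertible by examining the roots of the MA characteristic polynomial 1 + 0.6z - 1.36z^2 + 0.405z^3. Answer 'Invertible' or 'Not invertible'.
\text{Not invertible}

The MA(q) characteristic polynomial is P(z) = 1 + 0.6z - 1.36z^2 + 0.405z^3.
Invertibility requires all roots to lie outside the unit circle, i.e. |z| > 1 for every root.
Degree 3: look for a simple real root z0 first, then factor out (1 - z/z0) and solve the remaining quadratic.
Testing z0 = 2: P(2) = 1 + (0.6)(2) + (-1.36)(2)^2 + (0.405)(2)^3
  = 1 + (1.2) + (-5.44) + (3.24) = 0.  So z_0 = 2 is a root, |z_0| = 2.
Divide out the factor (1 - 0.5 z) = (1 - z/z0) (since 1/z0 = 0.5):
  P(z) = (1 - 0.5 z)(1 + (1.1) z + (-0.81) z^2)
  [check: z-coef 1.1 - (0.5) = 0.6; z^2-coef -0.81 - (0.5)(1.1) = -1.36; z^3-coef -(0.5)(-0.81) = 0.405.]
Remaining roots from the quadratic factor 1 + (1.1) z + (-0.81) z^2:
  Set 1 + (1.1) z + (-0.81) z^2 = 0, i.e. a z^2 + b z + c = 0 with a = -0.81, b = 1.1, c = 1.
  Discriminant D = b^2 - 4ac = (1.1)^2 - 4*(-0.81)*1 = 1.21 - (-3.24) = 4.45.
  D >= 0, so the roots are real: z = (-b +/- sqrt(D)) / (2a) = (-1.1 +/- 2.109502) / (-1.62).
    z_1 = (-1.1 + 2.109502) / (-1.62) = -0.6231,   |z_1| = 0.6231.
    z_2 = (-1.1 - 2.109502) / (-1.62) = 1.9812,   |z_2| = 1.9812.
Moduli of all roots: 2.0000, 0.6231, 1.9812.
All moduli strictly greater than 1? No.
Verdict: Not invertible.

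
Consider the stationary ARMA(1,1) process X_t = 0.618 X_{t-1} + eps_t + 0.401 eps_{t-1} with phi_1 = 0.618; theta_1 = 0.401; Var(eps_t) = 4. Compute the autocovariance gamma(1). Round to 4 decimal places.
\gamma(1) = 8.2289

Multiply the model equation by X_{t-k} and take expectations. With theta_0 = psi_0 = 1 and psi_j the MA(infinity) weights, this gives
  gamma(k) - sum_i phi_i gamma(k-i) = c_k,
  c_k = sigma^2 * sum_{j=k..q} theta_j psi_{j-k}   (c_k = 0 for k > q),
using gamma(-m) = gamma(m).
psi-weights needed (psi_j = theta_j + sum_i phi_i psi_{j-i}):
  psi_1 = theta_1 + phi_1 = 0.401 + (0.618) = 1.019
Right-hand sides:
  c_0 = sigma^2 (1 + theta_1 psi_1) = 4 * (1 + (0.401)(1.019)) = 4 * 1.408619 = 5.634476
  c_1 = sigma^2 theta_1 = 4 * (0.401) = 1.604
  c_2 = 0
Equations for k = 0 and k = 1 (AR order 1):
  gamma(0) = phi_1 gamma(1) + c_0
  gamma(1) = phi_1 gamma(0) + c_1
Substituting the second into the first: gamma(0) (1 - phi_1^2) = c_0 + phi_1 c_1, so
  gamma(0) = (c_0 + phi_1 c_1) / (1 - phi_1^2) = (5.634476 + (0.618)(1.604)) / (1 - (0.618)^2) = 6.625748 / 0.618076 = 10.719957.
  gamma(1) = phi_1 gamma(0) + c_1 = (0.618)(10.719957) + (1.604) = 8.228933.
Therefore gamma(1) = 8.2289 (to 4 decimal places).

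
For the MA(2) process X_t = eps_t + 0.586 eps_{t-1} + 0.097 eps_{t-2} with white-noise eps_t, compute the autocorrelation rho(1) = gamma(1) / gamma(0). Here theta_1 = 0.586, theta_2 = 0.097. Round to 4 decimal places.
\rho(1) = 0.4752

For an MA(q) process with theta_0 = 1, the autocovariance is
  gamma(k) = sigma^2 * sum_{i=0..q-k} theta_i * theta_{i+k},
and rho(k) = gamma(k) / gamma(0). Sigma^2 cancels.
  numerator   = (1)*(0.586) + (0.586)*(0.097) = 0.642842.
  denominator = (1)^2 + (0.586)^2 + (0.097)^2 = 1.352805.
  rho(1) = 0.642842 / 1.352805 = 0.4752.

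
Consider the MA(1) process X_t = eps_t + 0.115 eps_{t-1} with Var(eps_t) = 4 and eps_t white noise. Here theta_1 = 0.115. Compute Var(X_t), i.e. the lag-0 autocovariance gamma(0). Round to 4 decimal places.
\gamma(0) = 4.0529

For an MA(q) process X_t = eps_t + sum_i theta_i eps_{t-i} with
Var(eps_t) = sigma^2, the variance is
  gamma(0) = sigma^2 * (1 + sum_i theta_i^2).
  sum_i theta_i^2 = (0.115)^2 = 0.013225.
  gamma(0) = 4 * (1 + 0.013225) = 4 * 1.013225 = 4.0529.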